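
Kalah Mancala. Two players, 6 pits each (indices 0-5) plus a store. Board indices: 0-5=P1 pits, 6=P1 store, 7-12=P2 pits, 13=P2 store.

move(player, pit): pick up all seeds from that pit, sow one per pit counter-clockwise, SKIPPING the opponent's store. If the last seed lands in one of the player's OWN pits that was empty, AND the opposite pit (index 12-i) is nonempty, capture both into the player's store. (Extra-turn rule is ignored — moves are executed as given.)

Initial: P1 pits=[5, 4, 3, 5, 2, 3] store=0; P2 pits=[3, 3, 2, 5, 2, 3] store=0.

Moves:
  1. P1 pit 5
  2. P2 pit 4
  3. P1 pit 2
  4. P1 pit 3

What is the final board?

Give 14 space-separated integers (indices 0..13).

Answer: 5 4 0 0 4 1 7 1 5 3 5 0 4 1

Derivation:
Move 1: P1 pit5 -> P1=[5,4,3,5,2,0](1) P2=[4,4,2,5,2,3](0)
Move 2: P2 pit4 -> P1=[5,4,3,5,2,0](1) P2=[4,4,2,5,0,4](1)
Move 3: P1 pit2 -> P1=[5,4,0,6,3,0](6) P2=[0,4,2,5,0,4](1)
Move 4: P1 pit3 -> P1=[5,4,0,0,4,1](7) P2=[1,5,3,5,0,4](1)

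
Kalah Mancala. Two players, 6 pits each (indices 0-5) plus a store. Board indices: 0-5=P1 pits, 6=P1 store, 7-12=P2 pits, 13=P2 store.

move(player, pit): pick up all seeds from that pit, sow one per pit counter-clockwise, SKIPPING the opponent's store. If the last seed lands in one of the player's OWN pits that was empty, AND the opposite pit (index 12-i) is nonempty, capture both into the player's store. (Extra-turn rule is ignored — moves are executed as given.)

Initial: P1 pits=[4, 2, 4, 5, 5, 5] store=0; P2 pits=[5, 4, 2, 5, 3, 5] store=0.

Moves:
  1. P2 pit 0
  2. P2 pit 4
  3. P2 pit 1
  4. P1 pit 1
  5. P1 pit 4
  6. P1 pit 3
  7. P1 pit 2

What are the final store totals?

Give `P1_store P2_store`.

Answer: 3 2

Derivation:
Move 1: P2 pit0 -> P1=[4,2,4,5,5,5](0) P2=[0,5,3,6,4,6](0)
Move 2: P2 pit4 -> P1=[5,3,4,5,5,5](0) P2=[0,5,3,6,0,7](1)
Move 3: P2 pit1 -> P1=[5,3,4,5,5,5](0) P2=[0,0,4,7,1,8](2)
Move 4: P1 pit1 -> P1=[5,0,5,6,6,5](0) P2=[0,0,4,7,1,8](2)
Move 5: P1 pit4 -> P1=[5,0,5,6,0,6](1) P2=[1,1,5,8,1,8](2)
Move 6: P1 pit3 -> P1=[5,0,5,0,1,7](2) P2=[2,2,6,8,1,8](2)
Move 7: P1 pit2 -> P1=[5,0,0,1,2,8](3) P2=[3,2,6,8,1,8](2)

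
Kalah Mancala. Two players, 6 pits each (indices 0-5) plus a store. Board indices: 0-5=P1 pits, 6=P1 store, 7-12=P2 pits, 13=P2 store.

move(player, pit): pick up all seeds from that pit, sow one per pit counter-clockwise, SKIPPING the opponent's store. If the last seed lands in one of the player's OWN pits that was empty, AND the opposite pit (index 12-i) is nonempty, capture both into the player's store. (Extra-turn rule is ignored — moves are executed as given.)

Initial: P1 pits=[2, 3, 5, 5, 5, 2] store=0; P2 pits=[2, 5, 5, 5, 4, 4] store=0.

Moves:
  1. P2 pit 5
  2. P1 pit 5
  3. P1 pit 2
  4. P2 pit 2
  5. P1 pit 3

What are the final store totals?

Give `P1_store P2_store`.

Move 1: P2 pit5 -> P1=[3,4,6,5,5,2](0) P2=[2,5,5,5,4,0](1)
Move 2: P1 pit5 -> P1=[3,4,6,5,5,0](1) P2=[3,5,5,5,4,0](1)
Move 3: P1 pit2 -> P1=[3,4,0,6,6,1](2) P2=[4,6,5,5,4,0](1)
Move 4: P2 pit2 -> P1=[4,4,0,6,6,1](2) P2=[4,6,0,6,5,1](2)
Move 5: P1 pit3 -> P1=[4,4,0,0,7,2](3) P2=[5,7,1,6,5,1](2)

Answer: 3 2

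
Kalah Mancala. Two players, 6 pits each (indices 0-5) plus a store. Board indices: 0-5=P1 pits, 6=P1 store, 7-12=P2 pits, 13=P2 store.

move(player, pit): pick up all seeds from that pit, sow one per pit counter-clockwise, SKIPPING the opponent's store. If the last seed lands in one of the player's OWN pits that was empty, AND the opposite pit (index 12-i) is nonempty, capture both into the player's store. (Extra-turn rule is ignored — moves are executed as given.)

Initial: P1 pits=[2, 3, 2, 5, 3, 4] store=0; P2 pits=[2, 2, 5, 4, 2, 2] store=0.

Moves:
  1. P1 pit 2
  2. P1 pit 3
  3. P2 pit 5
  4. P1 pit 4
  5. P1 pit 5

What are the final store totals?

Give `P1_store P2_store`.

Answer: 3 1

Derivation:
Move 1: P1 pit2 -> P1=[2,3,0,6,4,4](0) P2=[2,2,5,4,2,2](0)
Move 2: P1 pit3 -> P1=[2,3,0,0,5,5](1) P2=[3,3,6,4,2,2](0)
Move 3: P2 pit5 -> P1=[3,3,0,0,5,5](1) P2=[3,3,6,4,2,0](1)
Move 4: P1 pit4 -> P1=[3,3,0,0,0,6](2) P2=[4,4,7,4,2,0](1)
Move 5: P1 pit5 -> P1=[3,3,0,0,0,0](3) P2=[5,5,8,5,3,0](1)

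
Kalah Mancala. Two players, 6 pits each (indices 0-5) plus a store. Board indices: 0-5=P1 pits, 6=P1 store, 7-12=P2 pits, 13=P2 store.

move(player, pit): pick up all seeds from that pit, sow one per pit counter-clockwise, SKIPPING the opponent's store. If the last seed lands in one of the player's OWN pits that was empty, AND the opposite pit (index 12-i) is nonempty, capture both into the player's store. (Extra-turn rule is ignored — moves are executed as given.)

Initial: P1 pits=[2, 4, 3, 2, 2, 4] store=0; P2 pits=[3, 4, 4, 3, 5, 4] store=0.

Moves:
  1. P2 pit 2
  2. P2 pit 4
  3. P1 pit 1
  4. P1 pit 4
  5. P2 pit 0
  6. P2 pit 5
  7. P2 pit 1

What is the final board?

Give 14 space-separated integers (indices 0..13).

Answer: 4 1 6 5 1 6 2 0 0 2 6 2 1 4

Derivation:
Move 1: P2 pit2 -> P1=[2,4,3,2,2,4](0) P2=[3,4,0,4,6,5](1)
Move 2: P2 pit4 -> P1=[3,5,4,3,2,4](0) P2=[3,4,0,4,0,6](2)
Move 3: P1 pit1 -> P1=[3,0,5,4,3,5](1) P2=[3,4,0,4,0,6](2)
Move 4: P1 pit4 -> P1=[3,0,5,4,0,6](2) P2=[4,4,0,4,0,6](2)
Move 5: P2 pit0 -> P1=[3,0,5,4,0,6](2) P2=[0,5,1,5,1,6](2)
Move 6: P2 pit5 -> P1=[4,1,6,5,1,6](2) P2=[0,5,1,5,1,0](3)
Move 7: P2 pit1 -> P1=[4,1,6,5,1,6](2) P2=[0,0,2,6,2,1](4)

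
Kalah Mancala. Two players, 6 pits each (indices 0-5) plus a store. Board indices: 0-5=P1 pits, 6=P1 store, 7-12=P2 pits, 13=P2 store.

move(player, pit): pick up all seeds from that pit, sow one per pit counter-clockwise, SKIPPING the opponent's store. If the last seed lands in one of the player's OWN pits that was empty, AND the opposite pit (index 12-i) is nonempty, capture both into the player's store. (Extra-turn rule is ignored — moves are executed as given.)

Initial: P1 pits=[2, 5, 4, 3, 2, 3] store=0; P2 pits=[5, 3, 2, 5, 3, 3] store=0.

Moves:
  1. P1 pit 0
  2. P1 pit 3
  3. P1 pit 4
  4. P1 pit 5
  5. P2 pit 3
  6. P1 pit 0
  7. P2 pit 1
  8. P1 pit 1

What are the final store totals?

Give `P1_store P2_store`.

Move 1: P1 pit0 -> P1=[0,6,5,3,2,3](0) P2=[5,3,2,5,3,3](0)
Move 2: P1 pit3 -> P1=[0,6,5,0,3,4](1) P2=[5,3,2,5,3,3](0)
Move 3: P1 pit4 -> P1=[0,6,5,0,0,5](2) P2=[6,3,2,5,3,3](0)
Move 4: P1 pit5 -> P1=[0,6,5,0,0,0](3) P2=[7,4,3,6,3,3](0)
Move 5: P2 pit3 -> P1=[1,7,6,0,0,0](3) P2=[7,4,3,0,4,4](1)
Move 6: P1 pit0 -> P1=[0,8,6,0,0,0](3) P2=[7,4,3,0,4,4](1)
Move 7: P2 pit1 -> P1=[0,8,6,0,0,0](3) P2=[7,0,4,1,5,5](1)
Move 8: P1 pit1 -> P1=[0,0,7,1,1,1](4) P2=[8,1,5,1,5,5](1)

Answer: 4 1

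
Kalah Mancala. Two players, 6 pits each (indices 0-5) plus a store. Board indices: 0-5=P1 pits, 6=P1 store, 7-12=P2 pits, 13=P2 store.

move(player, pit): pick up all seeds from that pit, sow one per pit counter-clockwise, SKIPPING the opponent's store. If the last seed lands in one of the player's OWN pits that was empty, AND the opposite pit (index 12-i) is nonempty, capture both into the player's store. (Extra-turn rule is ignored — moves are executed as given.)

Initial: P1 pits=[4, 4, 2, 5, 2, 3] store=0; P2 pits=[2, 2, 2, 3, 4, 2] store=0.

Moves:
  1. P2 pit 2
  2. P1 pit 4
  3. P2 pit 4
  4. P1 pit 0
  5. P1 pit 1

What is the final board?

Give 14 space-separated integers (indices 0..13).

Answer: 0 0 5 7 2 6 2 3 2 0 4 0 3 1

Derivation:
Move 1: P2 pit2 -> P1=[4,4,2,5,2,3](0) P2=[2,2,0,4,5,2](0)
Move 2: P1 pit4 -> P1=[4,4,2,5,0,4](1) P2=[2,2,0,4,5,2](0)
Move 3: P2 pit4 -> P1=[5,5,3,5,0,4](1) P2=[2,2,0,4,0,3](1)
Move 4: P1 pit0 -> P1=[0,6,4,6,1,5](1) P2=[2,2,0,4,0,3](1)
Move 5: P1 pit1 -> P1=[0,0,5,7,2,6](2) P2=[3,2,0,4,0,3](1)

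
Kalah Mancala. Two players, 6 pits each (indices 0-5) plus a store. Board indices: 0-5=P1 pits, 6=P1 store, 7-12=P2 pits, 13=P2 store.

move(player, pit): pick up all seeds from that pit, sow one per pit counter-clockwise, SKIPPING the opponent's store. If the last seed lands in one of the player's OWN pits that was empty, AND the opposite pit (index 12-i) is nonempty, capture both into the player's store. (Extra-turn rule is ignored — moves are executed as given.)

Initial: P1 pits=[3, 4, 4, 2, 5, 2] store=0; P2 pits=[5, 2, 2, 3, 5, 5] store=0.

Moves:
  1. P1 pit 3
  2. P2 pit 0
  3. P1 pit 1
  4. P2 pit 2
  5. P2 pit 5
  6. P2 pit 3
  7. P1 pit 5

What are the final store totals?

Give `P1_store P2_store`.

Move 1: P1 pit3 -> P1=[3,4,4,0,6,3](0) P2=[5,2,2,3,5,5](0)
Move 2: P2 pit0 -> P1=[3,4,4,0,6,3](0) P2=[0,3,3,4,6,6](0)
Move 3: P1 pit1 -> P1=[3,0,5,1,7,4](0) P2=[0,3,3,4,6,6](0)
Move 4: P2 pit2 -> P1=[3,0,5,1,7,4](0) P2=[0,3,0,5,7,7](0)
Move 5: P2 pit5 -> P1=[4,1,6,2,8,5](0) P2=[0,3,0,5,7,0](1)
Move 6: P2 pit3 -> P1=[5,2,6,2,8,5](0) P2=[0,3,0,0,8,1](2)
Move 7: P1 pit5 -> P1=[5,2,6,2,8,0](1) P2=[1,4,1,1,8,1](2)

Answer: 1 2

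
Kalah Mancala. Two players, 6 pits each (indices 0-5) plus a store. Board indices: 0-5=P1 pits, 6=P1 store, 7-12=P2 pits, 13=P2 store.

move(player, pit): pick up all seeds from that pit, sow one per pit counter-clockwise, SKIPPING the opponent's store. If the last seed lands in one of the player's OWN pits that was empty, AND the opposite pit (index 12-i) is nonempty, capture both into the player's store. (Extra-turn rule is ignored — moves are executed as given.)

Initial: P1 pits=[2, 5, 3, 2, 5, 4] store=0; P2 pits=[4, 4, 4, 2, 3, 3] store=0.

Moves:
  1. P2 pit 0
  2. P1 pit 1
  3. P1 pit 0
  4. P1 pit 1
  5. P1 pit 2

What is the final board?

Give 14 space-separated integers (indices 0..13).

Move 1: P2 pit0 -> P1=[2,5,3,2,5,4](0) P2=[0,5,5,3,4,3](0)
Move 2: P1 pit1 -> P1=[2,0,4,3,6,5](1) P2=[0,5,5,3,4,3](0)
Move 3: P1 pit0 -> P1=[0,1,5,3,6,5](1) P2=[0,5,5,3,4,3](0)
Move 4: P1 pit1 -> P1=[0,0,6,3,6,5](1) P2=[0,5,5,3,4,3](0)
Move 5: P1 pit2 -> P1=[0,0,0,4,7,6](2) P2=[1,6,5,3,4,3](0)

Answer: 0 0 0 4 7 6 2 1 6 5 3 4 3 0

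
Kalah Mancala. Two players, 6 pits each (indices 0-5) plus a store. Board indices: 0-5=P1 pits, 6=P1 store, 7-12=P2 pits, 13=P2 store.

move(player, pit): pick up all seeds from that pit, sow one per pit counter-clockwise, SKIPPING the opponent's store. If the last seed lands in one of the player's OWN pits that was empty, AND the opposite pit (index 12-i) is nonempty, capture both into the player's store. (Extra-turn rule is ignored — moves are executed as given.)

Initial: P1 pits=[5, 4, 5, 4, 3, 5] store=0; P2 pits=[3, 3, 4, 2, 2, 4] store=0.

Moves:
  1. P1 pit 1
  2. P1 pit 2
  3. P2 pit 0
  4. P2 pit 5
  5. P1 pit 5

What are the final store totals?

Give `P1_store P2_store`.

Move 1: P1 pit1 -> P1=[5,0,6,5,4,6](0) P2=[3,3,4,2,2,4](0)
Move 2: P1 pit2 -> P1=[5,0,0,6,5,7](1) P2=[4,4,4,2,2,4](0)
Move 3: P2 pit0 -> P1=[5,0,0,6,5,7](1) P2=[0,5,5,3,3,4](0)
Move 4: P2 pit5 -> P1=[6,1,1,6,5,7](1) P2=[0,5,5,3,3,0](1)
Move 5: P1 pit5 -> P1=[6,1,1,6,5,0](2) P2=[1,6,6,4,4,1](1)

Answer: 2 1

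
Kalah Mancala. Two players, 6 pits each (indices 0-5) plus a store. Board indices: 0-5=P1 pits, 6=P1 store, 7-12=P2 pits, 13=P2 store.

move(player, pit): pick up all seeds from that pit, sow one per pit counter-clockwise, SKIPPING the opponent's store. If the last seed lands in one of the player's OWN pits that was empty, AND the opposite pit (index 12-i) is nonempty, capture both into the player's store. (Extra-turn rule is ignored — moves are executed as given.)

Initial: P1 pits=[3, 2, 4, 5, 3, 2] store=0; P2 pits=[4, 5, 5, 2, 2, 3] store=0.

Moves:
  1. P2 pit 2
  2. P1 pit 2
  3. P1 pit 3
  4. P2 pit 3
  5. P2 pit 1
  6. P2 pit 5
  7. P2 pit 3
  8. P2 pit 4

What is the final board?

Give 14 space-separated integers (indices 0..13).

Answer: 7 4 2 2 6 4 2 5 0 2 0 0 1 5

Derivation:
Move 1: P2 pit2 -> P1=[4,2,4,5,3,2](0) P2=[4,5,0,3,3,4](1)
Move 2: P1 pit2 -> P1=[4,2,0,6,4,3](1) P2=[4,5,0,3,3,4](1)
Move 3: P1 pit3 -> P1=[4,2,0,0,5,4](2) P2=[5,6,1,3,3,4](1)
Move 4: P2 pit3 -> P1=[4,2,0,0,5,4](2) P2=[5,6,1,0,4,5](2)
Move 5: P2 pit1 -> P1=[5,2,0,0,5,4](2) P2=[5,0,2,1,5,6](3)
Move 6: P2 pit5 -> P1=[6,3,1,1,6,4](2) P2=[5,0,2,1,5,0](4)
Move 7: P2 pit3 -> P1=[6,3,1,1,6,4](2) P2=[5,0,2,0,6,0](4)
Move 8: P2 pit4 -> P1=[7,4,2,2,6,4](2) P2=[5,0,2,0,0,1](5)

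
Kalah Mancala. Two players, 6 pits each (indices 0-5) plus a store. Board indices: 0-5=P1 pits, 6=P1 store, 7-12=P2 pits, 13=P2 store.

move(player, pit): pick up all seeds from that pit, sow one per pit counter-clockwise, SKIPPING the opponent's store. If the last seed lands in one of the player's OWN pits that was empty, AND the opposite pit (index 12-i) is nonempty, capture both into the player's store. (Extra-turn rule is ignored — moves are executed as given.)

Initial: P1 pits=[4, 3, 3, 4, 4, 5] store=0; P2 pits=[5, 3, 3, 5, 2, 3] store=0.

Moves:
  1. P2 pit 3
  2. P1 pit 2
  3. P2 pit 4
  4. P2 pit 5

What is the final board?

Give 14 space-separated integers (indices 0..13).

Move 1: P2 pit3 -> P1=[5,4,3,4,4,5](0) P2=[5,3,3,0,3,4](1)
Move 2: P1 pit2 -> P1=[5,4,0,5,5,6](0) P2=[5,3,3,0,3,4](1)
Move 3: P2 pit4 -> P1=[6,4,0,5,5,6](0) P2=[5,3,3,0,0,5](2)
Move 4: P2 pit5 -> P1=[7,5,1,6,5,6](0) P2=[5,3,3,0,0,0](3)

Answer: 7 5 1 6 5 6 0 5 3 3 0 0 0 3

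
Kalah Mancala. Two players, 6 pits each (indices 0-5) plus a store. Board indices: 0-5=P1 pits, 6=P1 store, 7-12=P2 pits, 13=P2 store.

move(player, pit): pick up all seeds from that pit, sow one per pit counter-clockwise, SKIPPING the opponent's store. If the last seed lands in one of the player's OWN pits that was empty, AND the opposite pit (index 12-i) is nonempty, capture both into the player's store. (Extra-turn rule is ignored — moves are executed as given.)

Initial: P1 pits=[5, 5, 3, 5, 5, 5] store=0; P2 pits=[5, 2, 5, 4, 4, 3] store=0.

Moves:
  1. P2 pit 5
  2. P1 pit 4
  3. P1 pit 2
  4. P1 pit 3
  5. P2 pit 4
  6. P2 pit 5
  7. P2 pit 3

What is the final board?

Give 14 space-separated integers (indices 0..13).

Move 1: P2 pit5 -> P1=[6,6,3,5,5,5](0) P2=[5,2,5,4,4,0](1)
Move 2: P1 pit4 -> P1=[6,6,3,5,0,6](1) P2=[6,3,6,4,4,0](1)
Move 3: P1 pit2 -> P1=[6,6,0,6,1,7](1) P2=[6,3,6,4,4,0](1)
Move 4: P1 pit3 -> P1=[6,6,0,0,2,8](2) P2=[7,4,7,4,4,0](1)
Move 5: P2 pit4 -> P1=[7,7,0,0,2,8](2) P2=[7,4,7,4,0,1](2)
Move 6: P2 pit5 -> P1=[7,7,0,0,2,8](2) P2=[7,4,7,4,0,0](3)
Move 7: P2 pit3 -> P1=[8,7,0,0,2,8](2) P2=[7,4,7,0,1,1](4)

Answer: 8 7 0 0 2 8 2 7 4 7 0 1 1 4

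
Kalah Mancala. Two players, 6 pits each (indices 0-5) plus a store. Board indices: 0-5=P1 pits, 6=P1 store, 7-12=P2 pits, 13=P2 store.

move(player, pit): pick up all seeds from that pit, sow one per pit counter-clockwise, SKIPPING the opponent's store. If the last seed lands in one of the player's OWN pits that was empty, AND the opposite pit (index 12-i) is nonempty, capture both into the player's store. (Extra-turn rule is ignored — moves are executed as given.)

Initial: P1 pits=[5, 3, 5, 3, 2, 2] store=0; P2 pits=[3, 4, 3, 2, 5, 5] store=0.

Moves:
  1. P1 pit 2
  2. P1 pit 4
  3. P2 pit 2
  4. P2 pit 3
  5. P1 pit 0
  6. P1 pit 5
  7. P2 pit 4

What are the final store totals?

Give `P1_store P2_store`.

Move 1: P1 pit2 -> P1=[5,3,0,4,3,3](1) P2=[4,4,3,2,5,5](0)
Move 2: P1 pit4 -> P1=[5,3,0,4,0,4](2) P2=[5,4,3,2,5,5](0)
Move 3: P2 pit2 -> P1=[5,3,0,4,0,4](2) P2=[5,4,0,3,6,6](0)
Move 4: P2 pit3 -> P1=[5,3,0,4,0,4](2) P2=[5,4,0,0,7,7](1)
Move 5: P1 pit0 -> P1=[0,4,1,5,1,5](2) P2=[5,4,0,0,7,7](1)
Move 6: P1 pit5 -> P1=[0,4,1,5,1,0](3) P2=[6,5,1,1,7,7](1)
Move 7: P2 pit4 -> P1=[1,5,2,6,2,0](3) P2=[6,5,1,1,0,8](2)

Answer: 3 2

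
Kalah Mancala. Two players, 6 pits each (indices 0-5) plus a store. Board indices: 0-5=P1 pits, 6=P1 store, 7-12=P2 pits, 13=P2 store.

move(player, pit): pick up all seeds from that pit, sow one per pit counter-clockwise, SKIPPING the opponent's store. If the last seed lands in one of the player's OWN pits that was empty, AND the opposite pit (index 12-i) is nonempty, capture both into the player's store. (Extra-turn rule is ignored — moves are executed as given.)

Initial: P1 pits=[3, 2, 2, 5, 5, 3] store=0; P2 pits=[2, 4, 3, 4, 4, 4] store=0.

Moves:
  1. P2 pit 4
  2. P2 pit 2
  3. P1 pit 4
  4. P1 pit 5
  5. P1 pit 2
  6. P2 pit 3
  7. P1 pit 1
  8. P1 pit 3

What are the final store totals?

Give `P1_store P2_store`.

Move 1: P2 pit4 -> P1=[4,3,2,5,5,3](0) P2=[2,4,3,4,0,5](1)
Move 2: P2 pit2 -> P1=[4,3,2,5,5,3](0) P2=[2,4,0,5,1,6](1)
Move 3: P1 pit4 -> P1=[4,3,2,5,0,4](1) P2=[3,5,1,5,1,6](1)
Move 4: P1 pit5 -> P1=[4,3,2,5,0,0](2) P2=[4,6,2,5,1,6](1)
Move 5: P1 pit2 -> P1=[4,3,0,6,0,0](9) P2=[4,0,2,5,1,6](1)
Move 6: P2 pit3 -> P1=[5,4,0,6,0,0](9) P2=[4,0,2,0,2,7](2)
Move 7: P1 pit1 -> P1=[5,0,1,7,1,0](14) P2=[0,0,2,0,2,7](2)
Move 8: P1 pit3 -> P1=[5,0,1,0,2,1](15) P2=[1,1,3,1,2,7](2)

Answer: 15 2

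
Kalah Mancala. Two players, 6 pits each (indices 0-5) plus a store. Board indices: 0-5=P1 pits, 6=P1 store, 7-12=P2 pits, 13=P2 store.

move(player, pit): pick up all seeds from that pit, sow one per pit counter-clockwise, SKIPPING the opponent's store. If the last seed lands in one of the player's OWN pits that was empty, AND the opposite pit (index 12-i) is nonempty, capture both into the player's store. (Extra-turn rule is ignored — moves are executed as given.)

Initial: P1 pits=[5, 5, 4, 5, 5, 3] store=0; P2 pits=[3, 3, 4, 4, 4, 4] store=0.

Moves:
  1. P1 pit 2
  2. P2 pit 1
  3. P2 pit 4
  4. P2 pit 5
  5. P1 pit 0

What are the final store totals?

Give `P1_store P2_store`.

Answer: 2 2

Derivation:
Move 1: P1 pit2 -> P1=[5,5,0,6,6,4](1) P2=[3,3,4,4,4,4](0)
Move 2: P2 pit1 -> P1=[5,5,0,6,6,4](1) P2=[3,0,5,5,5,4](0)
Move 3: P2 pit4 -> P1=[6,6,1,6,6,4](1) P2=[3,0,5,5,0,5](1)
Move 4: P2 pit5 -> P1=[7,7,2,7,6,4](1) P2=[3,0,5,5,0,0](2)
Move 5: P1 pit0 -> P1=[0,8,3,8,7,5](2) P2=[4,0,5,5,0,0](2)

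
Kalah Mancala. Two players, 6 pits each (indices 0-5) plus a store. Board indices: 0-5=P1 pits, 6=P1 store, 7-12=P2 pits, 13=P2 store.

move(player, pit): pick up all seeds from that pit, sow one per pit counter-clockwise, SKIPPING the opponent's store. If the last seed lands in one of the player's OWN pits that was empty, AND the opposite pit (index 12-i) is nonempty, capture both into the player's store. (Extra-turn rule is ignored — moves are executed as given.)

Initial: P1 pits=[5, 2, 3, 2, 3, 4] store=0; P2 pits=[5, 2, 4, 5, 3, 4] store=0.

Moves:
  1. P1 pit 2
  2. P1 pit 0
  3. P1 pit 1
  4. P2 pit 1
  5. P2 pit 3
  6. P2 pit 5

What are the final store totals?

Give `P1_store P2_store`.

Answer: 0 2

Derivation:
Move 1: P1 pit2 -> P1=[5,2,0,3,4,5](0) P2=[5,2,4,5,3,4](0)
Move 2: P1 pit0 -> P1=[0,3,1,4,5,6](0) P2=[5,2,4,5,3,4](0)
Move 3: P1 pit1 -> P1=[0,0,2,5,6,6](0) P2=[5,2,4,5,3,4](0)
Move 4: P2 pit1 -> P1=[0,0,2,5,6,6](0) P2=[5,0,5,6,3,4](0)
Move 5: P2 pit3 -> P1=[1,1,3,5,6,6](0) P2=[5,0,5,0,4,5](1)
Move 6: P2 pit5 -> P1=[2,2,4,6,6,6](0) P2=[5,0,5,0,4,0](2)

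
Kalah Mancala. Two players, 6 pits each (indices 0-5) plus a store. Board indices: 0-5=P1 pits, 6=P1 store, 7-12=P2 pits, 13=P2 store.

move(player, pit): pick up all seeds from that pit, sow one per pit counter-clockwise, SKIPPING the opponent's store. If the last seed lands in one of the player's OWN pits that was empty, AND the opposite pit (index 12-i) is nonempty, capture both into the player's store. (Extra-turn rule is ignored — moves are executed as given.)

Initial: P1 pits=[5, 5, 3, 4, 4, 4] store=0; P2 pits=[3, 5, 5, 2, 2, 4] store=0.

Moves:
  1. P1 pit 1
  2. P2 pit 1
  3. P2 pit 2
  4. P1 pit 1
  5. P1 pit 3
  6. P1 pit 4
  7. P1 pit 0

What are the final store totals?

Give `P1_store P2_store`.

Move 1: P1 pit1 -> P1=[5,0,4,5,5,5](1) P2=[3,5,5,2,2,4](0)
Move 2: P2 pit1 -> P1=[5,0,4,5,5,5](1) P2=[3,0,6,3,3,5](1)
Move 3: P2 pit2 -> P1=[6,1,4,5,5,5](1) P2=[3,0,0,4,4,6](2)
Move 4: P1 pit1 -> P1=[6,0,5,5,5,5](1) P2=[3,0,0,4,4,6](2)
Move 5: P1 pit3 -> P1=[6,0,5,0,6,6](2) P2=[4,1,0,4,4,6](2)
Move 6: P1 pit4 -> P1=[6,0,5,0,0,7](3) P2=[5,2,1,5,4,6](2)
Move 7: P1 pit0 -> P1=[0,1,6,1,1,8](4) P2=[5,2,1,5,4,6](2)

Answer: 4 2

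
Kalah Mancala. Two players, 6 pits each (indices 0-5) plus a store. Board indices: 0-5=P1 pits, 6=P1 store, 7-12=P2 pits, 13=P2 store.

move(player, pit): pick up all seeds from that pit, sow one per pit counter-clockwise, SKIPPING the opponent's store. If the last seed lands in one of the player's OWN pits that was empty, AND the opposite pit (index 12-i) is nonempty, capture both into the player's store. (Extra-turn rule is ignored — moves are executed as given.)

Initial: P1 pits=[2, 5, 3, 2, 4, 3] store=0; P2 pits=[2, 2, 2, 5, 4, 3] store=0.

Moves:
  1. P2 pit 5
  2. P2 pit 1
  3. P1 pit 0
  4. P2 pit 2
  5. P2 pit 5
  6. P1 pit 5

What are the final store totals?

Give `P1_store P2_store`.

Move 1: P2 pit5 -> P1=[3,6,3,2,4,3](0) P2=[2,2,2,5,4,0](1)
Move 2: P2 pit1 -> P1=[3,6,3,2,4,3](0) P2=[2,0,3,6,4,0](1)
Move 3: P1 pit0 -> P1=[0,7,4,3,4,3](0) P2=[2,0,3,6,4,0](1)
Move 4: P2 pit2 -> P1=[0,7,4,3,4,3](0) P2=[2,0,0,7,5,1](1)
Move 5: P2 pit5 -> P1=[0,7,4,3,4,3](0) P2=[2,0,0,7,5,0](2)
Move 6: P1 pit5 -> P1=[0,7,4,3,4,0](1) P2=[3,1,0,7,5,0](2)

Answer: 1 2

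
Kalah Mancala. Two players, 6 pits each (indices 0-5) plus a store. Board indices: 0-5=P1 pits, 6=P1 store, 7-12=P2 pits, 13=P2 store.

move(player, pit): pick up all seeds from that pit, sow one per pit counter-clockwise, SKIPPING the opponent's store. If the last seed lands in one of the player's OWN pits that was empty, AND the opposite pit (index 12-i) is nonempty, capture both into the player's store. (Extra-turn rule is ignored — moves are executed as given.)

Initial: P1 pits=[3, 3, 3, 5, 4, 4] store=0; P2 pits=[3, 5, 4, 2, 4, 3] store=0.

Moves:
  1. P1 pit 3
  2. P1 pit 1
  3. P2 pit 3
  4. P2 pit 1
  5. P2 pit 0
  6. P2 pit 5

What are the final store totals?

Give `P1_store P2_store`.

Move 1: P1 pit3 -> P1=[3,3,3,0,5,5](1) P2=[4,6,4,2,4,3](0)
Move 2: P1 pit1 -> P1=[3,0,4,1,6,5](1) P2=[4,6,4,2,4,3](0)
Move 3: P2 pit3 -> P1=[3,0,4,1,6,5](1) P2=[4,6,4,0,5,4](0)
Move 4: P2 pit1 -> P1=[4,0,4,1,6,5](1) P2=[4,0,5,1,6,5](1)
Move 5: P2 pit0 -> P1=[4,0,4,1,6,5](1) P2=[0,1,6,2,7,5](1)
Move 6: P2 pit5 -> P1=[5,1,5,2,6,5](1) P2=[0,1,6,2,7,0](2)

Answer: 1 2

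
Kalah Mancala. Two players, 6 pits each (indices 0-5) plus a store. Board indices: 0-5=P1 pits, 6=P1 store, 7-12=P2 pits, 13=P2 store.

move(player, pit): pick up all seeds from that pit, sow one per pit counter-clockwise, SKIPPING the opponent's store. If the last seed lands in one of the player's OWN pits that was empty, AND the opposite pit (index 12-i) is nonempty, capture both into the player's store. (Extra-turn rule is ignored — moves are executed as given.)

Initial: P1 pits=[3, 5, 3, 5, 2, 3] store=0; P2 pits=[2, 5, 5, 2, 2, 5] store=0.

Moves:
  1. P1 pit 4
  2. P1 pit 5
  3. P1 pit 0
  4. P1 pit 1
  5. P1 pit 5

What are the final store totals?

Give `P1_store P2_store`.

Move 1: P1 pit4 -> P1=[3,5,3,5,0,4](1) P2=[2,5,5,2,2,5](0)
Move 2: P1 pit5 -> P1=[3,5,3,5,0,0](2) P2=[3,6,6,2,2,5](0)
Move 3: P1 pit0 -> P1=[0,6,4,6,0,0](2) P2=[3,6,6,2,2,5](0)
Move 4: P1 pit1 -> P1=[0,0,5,7,1,1](3) P2=[4,6,6,2,2,5](0)
Move 5: P1 pit5 -> P1=[0,0,5,7,1,0](4) P2=[4,6,6,2,2,5](0)

Answer: 4 0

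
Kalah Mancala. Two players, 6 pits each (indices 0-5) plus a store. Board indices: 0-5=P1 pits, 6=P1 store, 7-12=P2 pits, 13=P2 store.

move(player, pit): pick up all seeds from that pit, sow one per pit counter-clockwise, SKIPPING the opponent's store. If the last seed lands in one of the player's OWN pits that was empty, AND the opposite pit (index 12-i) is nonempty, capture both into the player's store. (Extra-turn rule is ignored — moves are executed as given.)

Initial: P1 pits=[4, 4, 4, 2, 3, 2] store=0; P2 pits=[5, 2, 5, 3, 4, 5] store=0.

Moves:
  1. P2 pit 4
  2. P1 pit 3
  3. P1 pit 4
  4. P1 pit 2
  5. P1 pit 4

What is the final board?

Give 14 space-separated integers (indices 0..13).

Move 1: P2 pit4 -> P1=[5,5,4,2,3,2](0) P2=[5,2,5,3,0,6](1)
Move 2: P1 pit3 -> P1=[5,5,4,0,4,3](0) P2=[5,2,5,3,0,6](1)
Move 3: P1 pit4 -> P1=[5,5,4,0,0,4](1) P2=[6,3,5,3,0,6](1)
Move 4: P1 pit2 -> P1=[5,5,0,1,1,5](2) P2=[6,3,5,3,0,6](1)
Move 5: P1 pit4 -> P1=[5,5,0,1,0,6](2) P2=[6,3,5,3,0,6](1)

Answer: 5 5 0 1 0 6 2 6 3 5 3 0 6 1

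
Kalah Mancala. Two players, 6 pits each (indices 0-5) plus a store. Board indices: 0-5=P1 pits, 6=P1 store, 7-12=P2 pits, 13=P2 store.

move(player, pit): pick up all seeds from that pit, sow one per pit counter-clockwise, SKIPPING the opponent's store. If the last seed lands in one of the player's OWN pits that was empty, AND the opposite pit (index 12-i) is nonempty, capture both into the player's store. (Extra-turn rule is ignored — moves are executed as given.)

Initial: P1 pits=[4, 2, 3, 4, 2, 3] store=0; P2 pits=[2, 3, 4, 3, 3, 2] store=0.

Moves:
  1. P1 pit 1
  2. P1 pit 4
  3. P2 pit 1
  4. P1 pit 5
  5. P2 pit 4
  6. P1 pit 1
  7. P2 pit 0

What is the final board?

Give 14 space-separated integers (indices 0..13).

Answer: 5 0 5 5 0 0 2 0 2 7 5 0 3 1

Derivation:
Move 1: P1 pit1 -> P1=[4,0,4,5,2,3](0) P2=[2,3,4,3,3,2](0)
Move 2: P1 pit4 -> P1=[4,0,4,5,0,4](1) P2=[2,3,4,3,3,2](0)
Move 3: P2 pit1 -> P1=[4,0,4,5,0,4](1) P2=[2,0,5,4,4,2](0)
Move 4: P1 pit5 -> P1=[4,0,4,5,0,0](2) P2=[3,1,6,4,4,2](0)
Move 5: P2 pit4 -> P1=[5,1,4,5,0,0](2) P2=[3,1,6,4,0,3](1)
Move 6: P1 pit1 -> P1=[5,0,5,5,0,0](2) P2=[3,1,6,4,0,3](1)
Move 7: P2 pit0 -> P1=[5,0,5,5,0,0](2) P2=[0,2,7,5,0,3](1)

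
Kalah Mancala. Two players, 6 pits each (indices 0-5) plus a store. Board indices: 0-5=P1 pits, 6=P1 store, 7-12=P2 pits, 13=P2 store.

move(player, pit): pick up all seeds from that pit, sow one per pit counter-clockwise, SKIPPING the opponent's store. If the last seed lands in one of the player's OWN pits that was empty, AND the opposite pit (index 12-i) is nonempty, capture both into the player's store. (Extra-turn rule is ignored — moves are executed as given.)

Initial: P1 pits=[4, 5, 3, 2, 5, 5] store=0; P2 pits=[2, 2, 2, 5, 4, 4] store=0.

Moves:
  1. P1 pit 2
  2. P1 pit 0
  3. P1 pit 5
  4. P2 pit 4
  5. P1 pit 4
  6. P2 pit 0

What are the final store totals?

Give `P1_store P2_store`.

Answer: 2 1

Derivation:
Move 1: P1 pit2 -> P1=[4,5,0,3,6,6](0) P2=[2,2,2,5,4,4](0)
Move 2: P1 pit0 -> P1=[0,6,1,4,7,6](0) P2=[2,2,2,5,4,4](0)
Move 3: P1 pit5 -> P1=[0,6,1,4,7,0](1) P2=[3,3,3,6,5,4](0)
Move 4: P2 pit4 -> P1=[1,7,2,4,7,0](1) P2=[3,3,3,6,0,5](1)
Move 5: P1 pit4 -> P1=[1,7,2,4,0,1](2) P2=[4,4,4,7,1,5](1)
Move 6: P2 pit0 -> P1=[1,7,2,4,0,1](2) P2=[0,5,5,8,2,5](1)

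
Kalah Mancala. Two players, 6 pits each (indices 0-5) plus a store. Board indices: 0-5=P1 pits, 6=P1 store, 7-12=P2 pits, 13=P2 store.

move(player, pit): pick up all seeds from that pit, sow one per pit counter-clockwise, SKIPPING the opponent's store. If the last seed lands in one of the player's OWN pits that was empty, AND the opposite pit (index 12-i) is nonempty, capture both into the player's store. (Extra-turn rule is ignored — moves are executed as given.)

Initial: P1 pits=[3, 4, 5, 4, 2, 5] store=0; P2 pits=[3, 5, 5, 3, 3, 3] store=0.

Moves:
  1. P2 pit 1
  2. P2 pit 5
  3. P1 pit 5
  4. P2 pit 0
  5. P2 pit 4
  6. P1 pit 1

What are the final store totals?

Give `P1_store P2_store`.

Move 1: P2 pit1 -> P1=[3,4,5,4,2,5](0) P2=[3,0,6,4,4,4](1)
Move 2: P2 pit5 -> P1=[4,5,6,4,2,5](0) P2=[3,0,6,4,4,0](2)
Move 3: P1 pit5 -> P1=[4,5,6,4,2,0](1) P2=[4,1,7,5,4,0](2)
Move 4: P2 pit0 -> P1=[4,5,6,4,2,0](1) P2=[0,2,8,6,5,0](2)
Move 5: P2 pit4 -> P1=[5,6,7,4,2,0](1) P2=[0,2,8,6,0,1](3)
Move 6: P1 pit1 -> P1=[5,0,8,5,3,1](2) P2=[1,2,8,6,0,1](3)

Answer: 2 3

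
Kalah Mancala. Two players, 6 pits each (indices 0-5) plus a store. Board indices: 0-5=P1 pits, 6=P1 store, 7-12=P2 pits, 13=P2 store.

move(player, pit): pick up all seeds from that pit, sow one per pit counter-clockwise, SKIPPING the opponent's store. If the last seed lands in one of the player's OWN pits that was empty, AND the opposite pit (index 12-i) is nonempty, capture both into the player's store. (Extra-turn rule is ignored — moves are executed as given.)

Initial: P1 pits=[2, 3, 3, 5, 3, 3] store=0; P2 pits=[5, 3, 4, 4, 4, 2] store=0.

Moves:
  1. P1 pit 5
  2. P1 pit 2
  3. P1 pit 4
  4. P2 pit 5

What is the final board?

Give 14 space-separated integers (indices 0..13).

Move 1: P1 pit5 -> P1=[2,3,3,5,3,0](1) P2=[6,4,4,4,4,2](0)
Move 2: P1 pit2 -> P1=[2,3,0,6,4,0](8) P2=[0,4,4,4,4,2](0)
Move 3: P1 pit4 -> P1=[2,3,0,6,0,1](9) P2=[1,5,4,4,4,2](0)
Move 4: P2 pit5 -> P1=[3,3,0,6,0,1](9) P2=[1,5,4,4,4,0](1)

Answer: 3 3 0 6 0 1 9 1 5 4 4 4 0 1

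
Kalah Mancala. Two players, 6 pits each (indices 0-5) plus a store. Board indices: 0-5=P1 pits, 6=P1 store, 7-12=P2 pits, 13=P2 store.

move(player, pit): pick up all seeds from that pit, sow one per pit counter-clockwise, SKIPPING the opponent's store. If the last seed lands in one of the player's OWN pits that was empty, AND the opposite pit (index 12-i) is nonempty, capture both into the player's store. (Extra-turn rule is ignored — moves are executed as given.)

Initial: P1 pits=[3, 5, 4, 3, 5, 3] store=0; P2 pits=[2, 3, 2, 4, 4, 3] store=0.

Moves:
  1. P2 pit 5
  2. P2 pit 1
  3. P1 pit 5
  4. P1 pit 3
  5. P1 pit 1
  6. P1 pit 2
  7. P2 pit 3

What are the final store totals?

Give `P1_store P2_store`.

Answer: 4 2

Derivation:
Move 1: P2 pit5 -> P1=[4,6,4,3,5,3](0) P2=[2,3,2,4,4,0](1)
Move 2: P2 pit1 -> P1=[4,6,4,3,5,3](0) P2=[2,0,3,5,5,0](1)
Move 3: P1 pit5 -> P1=[4,6,4,3,5,0](1) P2=[3,1,3,5,5,0](1)
Move 4: P1 pit3 -> P1=[4,6,4,0,6,1](2) P2=[3,1,3,5,5,0](1)
Move 5: P1 pit1 -> P1=[4,0,5,1,7,2](3) P2=[4,1,3,5,5,0](1)
Move 6: P1 pit2 -> P1=[4,0,0,2,8,3](4) P2=[5,1,3,5,5,0](1)
Move 7: P2 pit3 -> P1=[5,1,0,2,8,3](4) P2=[5,1,3,0,6,1](2)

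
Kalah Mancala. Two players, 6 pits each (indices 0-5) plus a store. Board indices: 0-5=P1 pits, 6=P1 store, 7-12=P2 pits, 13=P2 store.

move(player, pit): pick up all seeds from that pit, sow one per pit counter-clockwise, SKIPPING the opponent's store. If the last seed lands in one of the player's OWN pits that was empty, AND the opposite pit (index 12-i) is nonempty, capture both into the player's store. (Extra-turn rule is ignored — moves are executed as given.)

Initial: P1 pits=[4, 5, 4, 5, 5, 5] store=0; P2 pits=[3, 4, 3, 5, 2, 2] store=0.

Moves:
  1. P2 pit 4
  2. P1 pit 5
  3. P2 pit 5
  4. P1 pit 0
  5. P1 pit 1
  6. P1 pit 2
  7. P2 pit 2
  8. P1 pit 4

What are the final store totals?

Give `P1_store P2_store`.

Move 1: P2 pit4 -> P1=[4,5,4,5,5,5](0) P2=[3,4,3,5,0,3](1)
Move 2: P1 pit5 -> P1=[4,5,4,5,5,0](1) P2=[4,5,4,6,0,3](1)
Move 3: P2 pit5 -> P1=[5,6,4,5,5,0](1) P2=[4,5,4,6,0,0](2)
Move 4: P1 pit0 -> P1=[0,7,5,6,6,0](6) P2=[0,5,4,6,0,0](2)
Move 5: P1 pit1 -> P1=[0,0,6,7,7,1](7) P2=[1,6,4,6,0,0](2)
Move 6: P1 pit2 -> P1=[0,0,0,8,8,2](8) P2=[2,7,4,6,0,0](2)
Move 7: P2 pit2 -> P1=[0,0,0,8,8,2](8) P2=[2,7,0,7,1,1](3)
Move 8: P1 pit4 -> P1=[0,0,0,8,0,3](9) P2=[3,8,1,8,2,2](3)

Answer: 9 3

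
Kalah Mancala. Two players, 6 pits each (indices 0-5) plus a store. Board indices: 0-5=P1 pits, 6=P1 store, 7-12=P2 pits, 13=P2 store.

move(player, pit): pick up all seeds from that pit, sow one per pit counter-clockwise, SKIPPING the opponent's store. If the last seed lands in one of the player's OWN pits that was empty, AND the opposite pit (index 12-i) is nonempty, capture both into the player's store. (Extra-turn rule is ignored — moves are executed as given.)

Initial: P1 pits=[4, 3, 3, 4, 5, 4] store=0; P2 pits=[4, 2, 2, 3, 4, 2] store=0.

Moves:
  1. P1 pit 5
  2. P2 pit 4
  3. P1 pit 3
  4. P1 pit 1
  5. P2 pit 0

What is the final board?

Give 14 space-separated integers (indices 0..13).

Move 1: P1 pit5 -> P1=[4,3,3,4,5,0](1) P2=[5,3,3,3,4,2](0)
Move 2: P2 pit4 -> P1=[5,4,3,4,5,0](1) P2=[5,3,3,3,0,3](1)
Move 3: P1 pit3 -> P1=[5,4,3,0,6,1](2) P2=[6,3,3,3,0,3](1)
Move 4: P1 pit1 -> P1=[5,0,4,1,7,2](2) P2=[6,3,3,3,0,3](1)
Move 5: P2 pit0 -> P1=[5,0,4,1,7,2](2) P2=[0,4,4,4,1,4](2)

Answer: 5 0 4 1 7 2 2 0 4 4 4 1 4 2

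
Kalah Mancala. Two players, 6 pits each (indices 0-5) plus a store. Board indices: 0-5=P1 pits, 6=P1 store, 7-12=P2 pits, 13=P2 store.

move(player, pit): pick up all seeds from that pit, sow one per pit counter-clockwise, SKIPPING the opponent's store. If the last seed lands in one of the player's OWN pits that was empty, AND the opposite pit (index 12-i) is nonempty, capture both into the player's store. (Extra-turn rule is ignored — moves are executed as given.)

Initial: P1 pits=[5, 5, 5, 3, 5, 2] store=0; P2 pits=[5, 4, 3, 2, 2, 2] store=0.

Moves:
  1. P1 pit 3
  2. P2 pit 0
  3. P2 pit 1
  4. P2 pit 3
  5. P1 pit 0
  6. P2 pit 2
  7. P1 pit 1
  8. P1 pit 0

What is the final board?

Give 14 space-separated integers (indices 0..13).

Move 1: P1 pit3 -> P1=[5,5,5,0,6,3](1) P2=[5,4,3,2,2,2](0)
Move 2: P2 pit0 -> P1=[5,5,5,0,6,3](1) P2=[0,5,4,3,3,3](0)
Move 3: P2 pit1 -> P1=[5,5,5,0,6,3](1) P2=[0,0,5,4,4,4](1)
Move 4: P2 pit3 -> P1=[6,5,5,0,6,3](1) P2=[0,0,5,0,5,5](2)
Move 5: P1 pit0 -> P1=[0,6,6,1,7,4](2) P2=[0,0,5,0,5,5](2)
Move 6: P2 pit2 -> P1=[1,6,6,1,7,4](2) P2=[0,0,0,1,6,6](3)
Move 7: P1 pit1 -> P1=[1,0,7,2,8,5](3) P2=[1,0,0,1,6,6](3)
Move 8: P1 pit0 -> P1=[0,0,7,2,8,5](10) P2=[1,0,0,1,0,6](3)

Answer: 0 0 7 2 8 5 10 1 0 0 1 0 6 3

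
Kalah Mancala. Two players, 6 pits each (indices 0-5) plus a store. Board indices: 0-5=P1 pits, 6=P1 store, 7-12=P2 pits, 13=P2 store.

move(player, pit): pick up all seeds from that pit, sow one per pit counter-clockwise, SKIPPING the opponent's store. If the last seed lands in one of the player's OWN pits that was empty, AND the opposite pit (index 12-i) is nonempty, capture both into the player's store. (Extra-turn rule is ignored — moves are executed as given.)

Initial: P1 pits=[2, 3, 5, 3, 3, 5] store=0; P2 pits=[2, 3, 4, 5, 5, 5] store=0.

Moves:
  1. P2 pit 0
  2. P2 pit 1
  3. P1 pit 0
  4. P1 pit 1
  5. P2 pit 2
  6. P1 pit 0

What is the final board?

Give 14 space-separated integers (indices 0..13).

Answer: 0 2 7 4 4 6 0 0 0 0 7 7 7 1

Derivation:
Move 1: P2 pit0 -> P1=[2,3,5,3,3,5](0) P2=[0,4,5,5,5,5](0)
Move 2: P2 pit1 -> P1=[2,3,5,3,3,5](0) P2=[0,0,6,6,6,6](0)
Move 3: P1 pit0 -> P1=[0,4,6,3,3,5](0) P2=[0,0,6,6,6,6](0)
Move 4: P1 pit1 -> P1=[0,0,7,4,4,6](0) P2=[0,0,6,6,6,6](0)
Move 5: P2 pit2 -> P1=[1,1,7,4,4,6](0) P2=[0,0,0,7,7,7](1)
Move 6: P1 pit0 -> P1=[0,2,7,4,4,6](0) P2=[0,0,0,7,7,7](1)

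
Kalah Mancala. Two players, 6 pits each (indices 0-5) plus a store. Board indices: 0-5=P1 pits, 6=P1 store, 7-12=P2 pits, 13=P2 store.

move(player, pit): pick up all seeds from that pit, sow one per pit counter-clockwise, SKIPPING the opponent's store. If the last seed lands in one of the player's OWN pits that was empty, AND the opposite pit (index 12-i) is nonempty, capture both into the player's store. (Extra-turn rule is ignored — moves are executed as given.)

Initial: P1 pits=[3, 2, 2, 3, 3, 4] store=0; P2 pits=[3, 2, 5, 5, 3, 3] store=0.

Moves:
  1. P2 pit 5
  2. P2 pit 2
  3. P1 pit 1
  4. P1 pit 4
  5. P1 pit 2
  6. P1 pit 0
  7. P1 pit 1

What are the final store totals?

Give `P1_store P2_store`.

Answer: 1 2

Derivation:
Move 1: P2 pit5 -> P1=[4,3,2,3,3,4](0) P2=[3,2,5,5,3,0](1)
Move 2: P2 pit2 -> P1=[5,3,2,3,3,4](0) P2=[3,2,0,6,4,1](2)
Move 3: P1 pit1 -> P1=[5,0,3,4,4,4](0) P2=[3,2,0,6,4,1](2)
Move 4: P1 pit4 -> P1=[5,0,3,4,0,5](1) P2=[4,3,0,6,4,1](2)
Move 5: P1 pit2 -> P1=[5,0,0,5,1,6](1) P2=[4,3,0,6,4,1](2)
Move 6: P1 pit0 -> P1=[0,1,1,6,2,7](1) P2=[4,3,0,6,4,1](2)
Move 7: P1 pit1 -> P1=[0,0,2,6,2,7](1) P2=[4,3,0,6,4,1](2)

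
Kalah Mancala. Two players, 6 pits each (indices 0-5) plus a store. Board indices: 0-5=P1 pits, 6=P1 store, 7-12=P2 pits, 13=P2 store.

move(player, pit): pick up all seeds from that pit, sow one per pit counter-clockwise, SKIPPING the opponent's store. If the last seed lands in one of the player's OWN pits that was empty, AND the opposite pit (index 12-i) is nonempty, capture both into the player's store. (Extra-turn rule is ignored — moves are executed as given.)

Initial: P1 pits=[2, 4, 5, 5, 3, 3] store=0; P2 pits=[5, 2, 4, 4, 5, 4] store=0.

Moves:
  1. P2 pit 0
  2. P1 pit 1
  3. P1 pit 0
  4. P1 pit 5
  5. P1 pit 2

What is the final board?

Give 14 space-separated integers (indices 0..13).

Answer: 0 1 0 7 5 1 2 2 5 7 5 6 5 0

Derivation:
Move 1: P2 pit0 -> P1=[2,4,5,5,3,3](0) P2=[0,3,5,5,6,5](0)
Move 2: P1 pit1 -> P1=[2,0,6,6,4,4](0) P2=[0,3,5,5,6,5](0)
Move 3: P1 pit0 -> P1=[0,1,7,6,4,4](0) P2=[0,3,5,5,6,5](0)
Move 4: P1 pit5 -> P1=[0,1,7,6,4,0](1) P2=[1,4,6,5,6,5](0)
Move 5: P1 pit2 -> P1=[0,1,0,7,5,1](2) P2=[2,5,7,5,6,5](0)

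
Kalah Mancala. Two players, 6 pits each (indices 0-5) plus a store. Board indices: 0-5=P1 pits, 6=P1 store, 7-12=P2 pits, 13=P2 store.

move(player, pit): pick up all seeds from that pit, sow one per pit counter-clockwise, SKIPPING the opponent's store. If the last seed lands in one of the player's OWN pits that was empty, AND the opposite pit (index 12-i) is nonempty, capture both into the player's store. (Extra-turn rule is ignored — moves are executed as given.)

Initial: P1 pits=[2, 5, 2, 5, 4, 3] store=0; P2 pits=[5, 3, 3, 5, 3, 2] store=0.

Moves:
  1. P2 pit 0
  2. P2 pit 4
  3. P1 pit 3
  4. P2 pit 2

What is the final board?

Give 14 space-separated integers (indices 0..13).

Move 1: P2 pit0 -> P1=[2,5,2,5,4,3](0) P2=[0,4,4,6,4,3](0)
Move 2: P2 pit4 -> P1=[3,6,2,5,4,3](0) P2=[0,4,4,6,0,4](1)
Move 3: P1 pit3 -> P1=[3,6,2,0,5,4](1) P2=[1,5,4,6,0,4](1)
Move 4: P2 pit2 -> P1=[3,6,2,0,5,4](1) P2=[1,5,0,7,1,5](2)

Answer: 3 6 2 0 5 4 1 1 5 0 7 1 5 2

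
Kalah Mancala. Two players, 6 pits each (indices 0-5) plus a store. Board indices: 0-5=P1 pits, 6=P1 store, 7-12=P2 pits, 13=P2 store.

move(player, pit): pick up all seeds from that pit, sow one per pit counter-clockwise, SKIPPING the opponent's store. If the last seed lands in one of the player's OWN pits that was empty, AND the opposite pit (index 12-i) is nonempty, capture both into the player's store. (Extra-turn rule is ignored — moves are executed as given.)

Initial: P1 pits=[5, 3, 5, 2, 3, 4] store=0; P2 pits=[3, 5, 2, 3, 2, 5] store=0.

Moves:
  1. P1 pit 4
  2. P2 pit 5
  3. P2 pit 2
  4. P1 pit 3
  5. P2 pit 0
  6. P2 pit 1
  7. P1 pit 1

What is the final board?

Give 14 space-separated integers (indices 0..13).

Move 1: P1 pit4 -> P1=[5,3,5,2,0,5](1) P2=[4,5,2,3,2,5](0)
Move 2: P2 pit5 -> P1=[6,4,6,3,0,5](1) P2=[4,5,2,3,2,0](1)
Move 3: P2 pit2 -> P1=[6,4,6,3,0,5](1) P2=[4,5,0,4,3,0](1)
Move 4: P1 pit3 -> P1=[6,4,6,0,1,6](2) P2=[4,5,0,4,3,0](1)
Move 5: P2 pit0 -> P1=[6,4,6,0,1,6](2) P2=[0,6,1,5,4,0](1)
Move 6: P2 pit1 -> P1=[7,4,6,0,1,6](2) P2=[0,0,2,6,5,1](2)
Move 7: P1 pit1 -> P1=[7,0,7,1,2,7](2) P2=[0,0,2,6,5,1](2)

Answer: 7 0 7 1 2 7 2 0 0 2 6 5 1 2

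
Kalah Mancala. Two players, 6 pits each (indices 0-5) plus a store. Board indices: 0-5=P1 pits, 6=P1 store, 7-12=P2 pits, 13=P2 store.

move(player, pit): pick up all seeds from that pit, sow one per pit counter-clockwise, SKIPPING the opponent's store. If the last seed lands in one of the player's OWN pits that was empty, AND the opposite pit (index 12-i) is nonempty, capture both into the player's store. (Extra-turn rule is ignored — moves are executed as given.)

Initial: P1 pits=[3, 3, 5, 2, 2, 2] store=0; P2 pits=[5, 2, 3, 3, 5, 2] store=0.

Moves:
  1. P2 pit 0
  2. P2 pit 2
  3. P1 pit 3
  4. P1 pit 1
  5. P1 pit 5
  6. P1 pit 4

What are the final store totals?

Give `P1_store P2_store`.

Move 1: P2 pit0 -> P1=[3,3,5,2,2,2](0) P2=[0,3,4,4,6,3](0)
Move 2: P2 pit2 -> P1=[3,3,5,2,2,2](0) P2=[0,3,0,5,7,4](1)
Move 3: P1 pit3 -> P1=[3,3,5,0,3,3](0) P2=[0,3,0,5,7,4](1)
Move 4: P1 pit1 -> P1=[3,0,6,1,4,3](0) P2=[0,3,0,5,7,4](1)
Move 5: P1 pit5 -> P1=[3,0,6,1,4,0](1) P2=[1,4,0,5,7,4](1)
Move 6: P1 pit4 -> P1=[3,0,6,1,0,1](2) P2=[2,5,0,5,7,4](1)

Answer: 2 1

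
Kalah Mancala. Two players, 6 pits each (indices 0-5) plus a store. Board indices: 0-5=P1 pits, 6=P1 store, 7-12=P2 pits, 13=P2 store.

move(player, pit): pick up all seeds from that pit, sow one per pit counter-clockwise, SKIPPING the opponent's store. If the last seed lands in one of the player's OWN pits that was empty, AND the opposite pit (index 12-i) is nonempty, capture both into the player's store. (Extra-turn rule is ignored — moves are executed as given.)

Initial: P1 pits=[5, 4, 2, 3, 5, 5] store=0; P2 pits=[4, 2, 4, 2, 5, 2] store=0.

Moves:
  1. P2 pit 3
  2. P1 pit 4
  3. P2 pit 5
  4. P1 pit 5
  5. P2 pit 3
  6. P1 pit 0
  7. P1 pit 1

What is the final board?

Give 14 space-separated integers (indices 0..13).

Move 1: P2 pit3 -> P1=[5,4,2,3,5,5](0) P2=[4,2,4,0,6,3](0)
Move 2: P1 pit4 -> P1=[5,4,2,3,0,6](1) P2=[5,3,5,0,6,3](0)
Move 3: P2 pit5 -> P1=[6,5,2,3,0,6](1) P2=[5,3,5,0,6,0](1)
Move 4: P1 pit5 -> P1=[6,5,2,3,0,0](2) P2=[6,4,6,1,7,0](1)
Move 5: P2 pit3 -> P1=[6,5,2,3,0,0](2) P2=[6,4,6,0,8,0](1)
Move 6: P1 pit0 -> P1=[0,6,3,4,1,1](3) P2=[6,4,6,0,8,0](1)
Move 7: P1 pit1 -> P1=[0,0,4,5,2,2](4) P2=[7,4,6,0,8,0](1)

Answer: 0 0 4 5 2 2 4 7 4 6 0 8 0 1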